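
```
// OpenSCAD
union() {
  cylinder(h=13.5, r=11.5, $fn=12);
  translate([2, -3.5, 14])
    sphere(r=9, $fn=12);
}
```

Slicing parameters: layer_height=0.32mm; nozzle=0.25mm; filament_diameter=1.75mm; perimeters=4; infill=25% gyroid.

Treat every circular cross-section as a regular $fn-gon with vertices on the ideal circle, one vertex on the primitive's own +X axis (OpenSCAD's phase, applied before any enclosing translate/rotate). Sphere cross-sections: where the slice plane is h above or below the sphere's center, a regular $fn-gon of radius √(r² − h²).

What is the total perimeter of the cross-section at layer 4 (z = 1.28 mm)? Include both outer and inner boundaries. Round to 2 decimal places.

71.43 mm

At z = 1.28 mm: the r=11.5 cylinder gives a regular 12-gon of circumradius 11.5 (constant along its height) (perimeter = 2·12·11.500·sin(180°/12) = 71.43 mm); the sphere at (2, -3.5) is not intersected at this z (|z−center|=12.720 > r=9); Combining (union): only the r=11.5 cylinder is present, so the union is just that shape — boundary = 71.43 mm. Overall, the cross-section is a single solid region. Total boundary length (outer) = 71.43 mm.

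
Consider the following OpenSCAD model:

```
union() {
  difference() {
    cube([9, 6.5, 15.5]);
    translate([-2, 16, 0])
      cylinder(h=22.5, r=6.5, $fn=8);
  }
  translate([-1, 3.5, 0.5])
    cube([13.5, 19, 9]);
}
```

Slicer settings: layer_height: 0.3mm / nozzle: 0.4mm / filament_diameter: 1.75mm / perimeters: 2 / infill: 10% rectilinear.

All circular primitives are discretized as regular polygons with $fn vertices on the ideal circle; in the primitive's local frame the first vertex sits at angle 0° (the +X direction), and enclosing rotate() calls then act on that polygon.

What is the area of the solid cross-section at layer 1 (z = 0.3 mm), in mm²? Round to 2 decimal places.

58.50 mm²

At z = 0.3 mm: the cube (footprint 9×6.5) is included at this height (area 58.50 mm²); the r=6.5 cylinder at (-2, 16) gives a regular 8-gon of circumradius 6.5 (constant along its height) (area = (8/2)·6.500²·sin(360°/8) = 119.50 mm²); Taking the first minus the rest: starting from the 9×6.5 cube (58.50 mm²), the r=6.5 cylinder at (-2, 16) misses the remaining region (no effect) — area = 58.50 mm²; the cube at (-1, 3.5) does not reach this height (z outside [0.5, 9.5]); Combining (union): only that combined region is present, so the union is just that shape — area = 58.50 mm². Overall, the cross-section is a single solid region. Net area = 58.50 mm².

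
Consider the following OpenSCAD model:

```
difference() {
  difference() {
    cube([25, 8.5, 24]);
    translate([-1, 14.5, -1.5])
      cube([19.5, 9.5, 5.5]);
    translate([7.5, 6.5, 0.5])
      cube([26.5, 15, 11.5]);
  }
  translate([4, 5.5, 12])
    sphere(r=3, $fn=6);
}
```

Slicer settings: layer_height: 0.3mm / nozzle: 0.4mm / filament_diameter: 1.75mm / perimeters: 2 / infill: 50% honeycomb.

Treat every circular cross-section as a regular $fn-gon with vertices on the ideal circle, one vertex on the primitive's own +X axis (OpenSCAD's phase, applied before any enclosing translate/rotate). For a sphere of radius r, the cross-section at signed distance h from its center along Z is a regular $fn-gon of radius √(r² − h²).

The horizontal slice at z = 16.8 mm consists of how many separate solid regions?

At z = 16.8 mm: the 25×8.5 cube contributes its full rectangle; the cube at (-1, 14.5) is not intersected at this z (z outside [-1.5, 4]); the cube at (7.5, 6.5) is absent (z outside [0.5, 12]); After the difference (first − rest): none of the subtracted shapes is present at this height, so the 25×8.5 cube is unchanged — 1 connected region; the sphere at (4, 5.5) is not intersected at this z (|z−center|=4.800 > r=3); After the difference (first − rest): none of the subtracted shapes is present at this height, so that combined region is unchanged — 1 connected region. The result has 1 disconnected region.

1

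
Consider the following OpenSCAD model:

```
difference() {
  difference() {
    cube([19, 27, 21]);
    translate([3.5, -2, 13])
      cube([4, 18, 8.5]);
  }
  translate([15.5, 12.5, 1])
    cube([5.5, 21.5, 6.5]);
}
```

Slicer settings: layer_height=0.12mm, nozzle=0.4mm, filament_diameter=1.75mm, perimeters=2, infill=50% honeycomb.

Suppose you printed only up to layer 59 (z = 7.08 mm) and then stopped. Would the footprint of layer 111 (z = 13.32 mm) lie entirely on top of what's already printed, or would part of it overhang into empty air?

part overhangs

Compare the two slices. At z = 7.08: the 19×27 cube contributes its full rectangle (area 513.00 mm²); the cube at (3.5, -2) does not reach this height (z outside [13, 21.5]); After the difference (first − rest): none of the subtracted shapes is present at this height, so the 19×27 cube is unchanged — area = 513.00 mm²; the cube at (15.5, 12.5) is present — its section is the full 5.5×21.5 rectangle (area 118.25 mm²); Subtracting the remaining from the first: starting from that combined region (513.00 mm²), the 5.5×21.5 cube at (15.5, 12.5) partially overlaps it — only the 50.75 mm² overlap (of its 118.25 mm²) is removed, clipping the outline — area = 462.25 mm². At z = 13.32: the cube is present — its section is the full 19×27 rectangle (area 513.00 mm²); the 4×18 cube at (3.5, -2) contributes its full rectangle (area 72.00 mm²); Taking the first minus the rest: starting from the 19×27 cube (513.00 mm²), the 4×18 cube at (3.5, -2) partially overlaps it — only the 64.00 mm² overlap (of its 72.00 mm²) is removed, clipping the outline — area = 449.00 mm²; the cube at (15.5, 12.5) is absent (z outside [1, 7.5]); After the difference (first − rest): none of the subtracted shapes is present at this height, so the result so far is unchanged — area = 449.00 mm². Checking containment: at z = 13.32 the cross-section extends beyond the z = 7.08 cross-section by about 50.75 mm².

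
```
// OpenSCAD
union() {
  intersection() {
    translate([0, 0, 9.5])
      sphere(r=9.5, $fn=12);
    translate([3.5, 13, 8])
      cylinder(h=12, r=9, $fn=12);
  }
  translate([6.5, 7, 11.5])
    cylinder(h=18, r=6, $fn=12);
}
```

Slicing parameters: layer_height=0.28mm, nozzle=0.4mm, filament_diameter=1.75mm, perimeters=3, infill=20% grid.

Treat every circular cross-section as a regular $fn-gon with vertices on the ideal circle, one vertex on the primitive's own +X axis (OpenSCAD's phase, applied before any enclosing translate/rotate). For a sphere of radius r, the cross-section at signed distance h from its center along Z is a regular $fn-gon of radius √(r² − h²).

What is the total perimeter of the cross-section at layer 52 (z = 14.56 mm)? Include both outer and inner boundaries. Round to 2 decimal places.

42.90 mm

At z = 14.56 mm: the r=9.5 sphere slices to a regular 12-gon of circumradius 8.040 (√(r²−h²) with h=5.06 from center) (perimeter = 2·12·8.040·sin(180°/12) = 49.94 mm); the cylinder at (3.5, 13): section is a regular 12-gon, circumradius r=9 (perimeter = 2·12·9.000·sin(180°/12) = 55.90 mm); Keeping only the common overlap: the r=9 cylinder at (3.5, 13) partially overlaps the r=9.5 sphere; clipping to the common part keeps 20.98 mm² — boundary = 20.81 mm; the r=6 cylinder at (6.5, 7) gives a regular 12-gon of circumradius 6 (constant along its height) (perimeter = 2·12·6.000·sin(180°/12) = 37.27 mm); Taking the union: the regions partially overlap (shared area 13.19 mm²), so the edge portions inside another operand are dropped and the merged outline is re-measured after clipping — boundary = 42.90 mm. Overall, the cross-section is a single solid region. Total boundary length (outer) = 42.90 mm.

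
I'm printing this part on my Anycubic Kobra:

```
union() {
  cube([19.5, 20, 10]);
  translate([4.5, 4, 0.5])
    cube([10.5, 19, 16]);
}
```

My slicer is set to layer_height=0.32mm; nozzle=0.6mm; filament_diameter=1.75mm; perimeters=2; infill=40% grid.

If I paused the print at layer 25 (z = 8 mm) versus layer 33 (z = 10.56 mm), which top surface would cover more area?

Layer 25 (z = 8): the cube (footprint 19.5×20) is included at this height (area 390.00 mm²); the 10.5×19 cube at (4.5, 4) contributes its full rectangle (area 199.50 mm²); Combining (union): the regions partially overlap — summed areas 589.50 mm² minus the doubly-counted overlap 168.00 mm² gives 421.50 mm² — area = 421.50 mm². So its area = 421.50 mm². Layer 33 (z = 10.56): the cube does not reach this height (z outside [0, 10]); the 10.5×19 cube at (4.5, 4) contributes its full rectangle (area 199.50 mm²); Combining (union): only the 10.5×19 cube at (4.5, 4) is present, so the union is just that shape — area = 199.50 mm². So its area = 199.50 mm². Layer 25 is larger (421.50 vs 199.50 mm²).

layer 25 (z = 8 mm)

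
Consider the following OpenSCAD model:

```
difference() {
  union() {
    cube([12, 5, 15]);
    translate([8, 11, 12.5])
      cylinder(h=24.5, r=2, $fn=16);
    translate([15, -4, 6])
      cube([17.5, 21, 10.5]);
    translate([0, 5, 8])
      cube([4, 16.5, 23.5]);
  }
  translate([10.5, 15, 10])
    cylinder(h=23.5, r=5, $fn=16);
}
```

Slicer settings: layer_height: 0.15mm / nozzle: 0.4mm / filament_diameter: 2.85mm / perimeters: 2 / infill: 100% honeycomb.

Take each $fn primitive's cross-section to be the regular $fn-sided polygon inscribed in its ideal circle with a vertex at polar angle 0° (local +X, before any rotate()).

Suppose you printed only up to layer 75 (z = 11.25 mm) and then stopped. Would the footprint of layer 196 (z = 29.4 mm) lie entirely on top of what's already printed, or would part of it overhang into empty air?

Compare the two slices. At z = 11.25: the cube (footprint 12×5) is included at this height (area 60.00 mm²); the cylinder at (8, 11) is absent (z outside [12.5, 37]); the 17.5×21 cube at (15, -4) contributes its full rectangle (area 367.50 mm²); the cube at (0, 5) (footprint 4×16.5) is included at this height (area 66.00 mm²); Taking the union: the 3 present regions share edge segments without overlapping in area, so areas simply add but the touching pieces fuse into one outline (the shared edge portions become interior and drop out of the boundary) — area = 493.50 mm²; the r=5 cylinder at (10.5, 15) gives a regular 16-gon of circumradius 5 (constant along its height) (area = (16/2)·5.000²·sin(360°/16) = 76.54 mm²); Taking the first minus the rest: starting from the result so far (493.50 mm²), the r=5 cylinder at (10.5, 15) partially overlaps it — only the 1.20 mm² overlap (of its 76.54 mm²) is removed, clipping the outline — area = 492.30 mm². At z = 29.4: the cube is absent (z outside [0, 15]); the r=2 cylinder at (8, 11) gives a regular 16-gon of circumradius 2 (constant along its height) (area = (16/2)·2.000²·sin(360°/16) = 12.25 mm²); the cube at (15, -4) is not intersected at this z (z outside [6, 16.5]); the 4×16.5 cube at (0, 5) contributes its full rectangle (area 66.00 mm²); Taking the union: the 2 present regions are separate (no shared area or edge), so areas and boundary lengths simply add and each stays a separate island — area = 78.25 mm²; the r=5 cylinder at (10.5, 15) contributes a regular 16-gon of circumradius 5 (area = (16/2)·5.000²·sin(360°/16) = 76.54 mm²); Subtracting the remaining from the first: starting from the result so far (78.25 mm²), the r=5 cylinder at (10.5, 15) partially overlaps it — only the 6.45 mm² overlap (of its 76.54 mm²) is removed, clipping the outline — area = 71.79 mm². Checking containment: at z = 29.4 the cross-section extends beyond the z = 11.25 cross-section by about 5.79 mm².

part overhangs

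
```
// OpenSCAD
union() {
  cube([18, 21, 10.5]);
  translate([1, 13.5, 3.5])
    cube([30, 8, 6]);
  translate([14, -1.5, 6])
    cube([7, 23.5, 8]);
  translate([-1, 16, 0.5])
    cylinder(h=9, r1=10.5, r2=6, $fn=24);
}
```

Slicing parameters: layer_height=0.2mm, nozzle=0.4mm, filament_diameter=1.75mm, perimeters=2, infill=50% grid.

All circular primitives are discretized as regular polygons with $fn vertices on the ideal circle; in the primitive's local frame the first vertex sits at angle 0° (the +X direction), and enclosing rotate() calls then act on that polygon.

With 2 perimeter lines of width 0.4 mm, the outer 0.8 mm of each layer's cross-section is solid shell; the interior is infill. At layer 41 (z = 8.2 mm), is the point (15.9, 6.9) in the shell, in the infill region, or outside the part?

At z = 8.2 mm: the cube is present — its section is the full 18×21 rectangle; the cube at (1, 13.5) (footprint 30×8) is included at this height; the 7×23.5 cube at (14, -1.5) contributes its full rectangle; the cone at (-1, 16) contributes a regular 24-gon of circumradius 6.650 (interpolated between r1=10.5 and r2=6 at t=0.856); Combining (union): the regions partially overlap (shared area 290.81 mm²), so overlapping operands fuse into one piece — 1 connected region. Overall, the cross-section is a single solid region. The nearest boundary edge runs (21.00, 13.50)→(21.00, -1.50); distance from the point to it = 5.10 mm. The point is inside the cross-section and 5.10 mm from the nearest boundary — more than the 0.8 mm shell width (2 × 0.4), so it's in the infill interior.

infill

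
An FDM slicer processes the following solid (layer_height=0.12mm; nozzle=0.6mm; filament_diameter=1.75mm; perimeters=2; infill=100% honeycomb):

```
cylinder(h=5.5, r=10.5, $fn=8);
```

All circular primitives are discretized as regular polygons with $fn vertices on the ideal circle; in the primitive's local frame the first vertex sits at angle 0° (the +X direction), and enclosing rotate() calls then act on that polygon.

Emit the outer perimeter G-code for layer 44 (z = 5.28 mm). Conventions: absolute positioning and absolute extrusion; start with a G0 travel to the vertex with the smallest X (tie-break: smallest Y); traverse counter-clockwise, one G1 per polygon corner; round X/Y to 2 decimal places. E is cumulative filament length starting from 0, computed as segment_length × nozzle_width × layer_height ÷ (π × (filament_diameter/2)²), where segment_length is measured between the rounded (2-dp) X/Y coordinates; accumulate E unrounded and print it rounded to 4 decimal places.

G0 X-10.50 Y0.00 Z5.28
G1 X-7.42 Y-7.42 E0.2405
G1 X0.00 Y-10.50 E0.4810
G1 X7.42 Y-7.42 E0.7215
G1 X10.50 Y0.00 E0.9619
G1 X7.42 Y7.42 E1.2024
G1 X0.00 Y10.50 E1.4429
G1 X-7.42 Y7.42 E1.6834
G1 X-10.50 Y0.00 E1.9239

At z = 5.28 mm: the r=10.5 cylinder contributes a regular 8-gon of circumradius 10.5. The outline is a single polygon with 8 vertices. Extrusion per mm of travel: 0.6 × 0.12 / (π × 0.875²) = 0.029934. Accumulating E over each segment gives final E = 1.9239.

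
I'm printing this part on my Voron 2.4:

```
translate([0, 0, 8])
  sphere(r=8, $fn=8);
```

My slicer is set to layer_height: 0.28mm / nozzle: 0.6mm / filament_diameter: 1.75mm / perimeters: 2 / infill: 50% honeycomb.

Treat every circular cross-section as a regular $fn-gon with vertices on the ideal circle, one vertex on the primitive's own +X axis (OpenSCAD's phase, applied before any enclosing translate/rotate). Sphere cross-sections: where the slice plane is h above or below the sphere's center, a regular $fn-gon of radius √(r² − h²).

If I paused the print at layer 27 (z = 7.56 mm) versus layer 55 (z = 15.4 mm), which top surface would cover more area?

Layer 27 (z = 7.56): the r=8 sphere slices to a regular 8-gon of circumradius 7.988 (√(r²−h²) with h=0.44 from center) (area = (8/2)·7.988²·sin(360°/8) = 180.47 mm²). So its area = 180.47 mm². Layer 55 (z = 15.4): the r=8 sphere contributes a regular 8-gon of circumradius √(8²−7.4²) = 3.040 (area = (8/2)·3.040²·sin(360°/8) = 26.13 mm²). So its area = 26.13 mm². Layer 27 is larger (180.47 vs 26.13 mm²).

layer 27 (z = 7.56 mm)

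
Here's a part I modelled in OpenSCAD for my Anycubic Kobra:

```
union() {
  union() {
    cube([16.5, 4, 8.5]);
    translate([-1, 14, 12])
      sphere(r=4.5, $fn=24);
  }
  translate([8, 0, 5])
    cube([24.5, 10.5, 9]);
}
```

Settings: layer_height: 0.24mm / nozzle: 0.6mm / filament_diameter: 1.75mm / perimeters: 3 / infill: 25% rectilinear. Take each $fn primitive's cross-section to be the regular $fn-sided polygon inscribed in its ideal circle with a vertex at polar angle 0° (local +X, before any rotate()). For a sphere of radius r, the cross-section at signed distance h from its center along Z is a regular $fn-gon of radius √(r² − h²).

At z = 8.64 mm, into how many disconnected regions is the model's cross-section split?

2

At z = 8.64 mm: the cube is absent (z outside [0, 8.5]); the sphere at (-1, 14): section is a regular 24-gon, circumradius = √(r²−h²) = √(4.5²−3.36²) = 2.993; Taking the union: only the r=4.5 sphere at (-1, 14) is present, so the union is just that shape — 1 connected region; the 24.5×10.5 cube at (8, 0) contributes its full rectangle; Merging all regions: the 2 present regions are separate (no shared area or edge), so areas and boundary lengths simply add and each stays a separate island — 2 connected regions. The result has 2 disconnected regions.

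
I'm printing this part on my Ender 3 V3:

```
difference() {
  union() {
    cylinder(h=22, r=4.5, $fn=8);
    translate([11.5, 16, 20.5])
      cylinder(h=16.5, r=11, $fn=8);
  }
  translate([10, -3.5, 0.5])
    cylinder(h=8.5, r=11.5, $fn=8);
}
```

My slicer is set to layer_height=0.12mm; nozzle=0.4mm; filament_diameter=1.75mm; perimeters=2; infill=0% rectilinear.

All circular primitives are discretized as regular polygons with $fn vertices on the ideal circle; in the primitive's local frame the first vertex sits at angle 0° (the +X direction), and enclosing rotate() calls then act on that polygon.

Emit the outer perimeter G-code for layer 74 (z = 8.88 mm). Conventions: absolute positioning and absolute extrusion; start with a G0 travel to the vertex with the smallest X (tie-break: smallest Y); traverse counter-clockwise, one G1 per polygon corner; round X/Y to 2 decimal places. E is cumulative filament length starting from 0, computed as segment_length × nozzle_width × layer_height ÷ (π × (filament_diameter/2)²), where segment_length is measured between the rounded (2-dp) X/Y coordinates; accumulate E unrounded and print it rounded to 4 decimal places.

At z = 8.88 mm: the r=4.5 cylinder gives a regular 8-gon of circumradius 4.5 (constant along its height); the cylinder at (11.5, 16) does not reach this height (z outside [20.5, 37]); Taking the union: only the r=4.5 cylinder is present, so the union is just that shape — 1 connected region; the cylinder at (10, -3.5): section is a regular 8-gon, circumradius r=11.5; Subtracting the remaining from the first: starting from that combined region, the r=11.5 cylinder at (10, -3.5) partially overlaps it — only the 28.96 mm² overlap (of its 374.06 mm²) is removed, clipping the outline — 1 connected region. The outline is a single polygon with 7 vertices. Extrusion per mm of travel: 0.4 × 0.12 / (π × 0.875²) = 0.019956. Accumulating E over each segment gives final E = 0.4490.

G0 X-4.50 Y0.00 Z8.88
G1 X-3.18 Y-3.18 E0.0687
G1 X-1.31 Y-3.96 E0.1091
G1 X-1.50 Y-3.50 E0.1191
G1 X1.55 Y3.86 E0.2781
G1 X0.00 Y4.50 E0.3115
G1 X-3.18 Y3.18 E0.3802
G1 X-4.50 Y0.00 E0.4490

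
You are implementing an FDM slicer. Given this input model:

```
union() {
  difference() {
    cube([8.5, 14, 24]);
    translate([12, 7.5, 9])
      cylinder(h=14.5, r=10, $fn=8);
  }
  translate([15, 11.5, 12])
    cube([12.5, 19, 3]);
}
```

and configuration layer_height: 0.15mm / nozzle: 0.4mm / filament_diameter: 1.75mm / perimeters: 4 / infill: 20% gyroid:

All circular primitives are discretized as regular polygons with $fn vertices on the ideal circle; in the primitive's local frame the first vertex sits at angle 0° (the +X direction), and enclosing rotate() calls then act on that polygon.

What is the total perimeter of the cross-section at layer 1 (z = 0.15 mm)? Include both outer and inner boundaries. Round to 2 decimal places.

At z = 0.15 mm: the cube (footprint 8.5×14) is included at this height (perimeter 45.00 mm); the cylinder at (12, 7.5) is not intersected at this z (z outside [9, 23.5]); Taking the first minus the rest: none of the subtracted shapes is present at this height, so the 8.5×14 cube is unchanged — boundary = 45.00 mm; the cube at (15, 11.5) is absent (z outside [12, 15]); Merging all regions: only the result so far is present, so the union is just that shape — boundary = 45.00 mm. Overall, the cross-section is a single solid region. Total boundary length (outer) = 45.00 mm.

45.00 mm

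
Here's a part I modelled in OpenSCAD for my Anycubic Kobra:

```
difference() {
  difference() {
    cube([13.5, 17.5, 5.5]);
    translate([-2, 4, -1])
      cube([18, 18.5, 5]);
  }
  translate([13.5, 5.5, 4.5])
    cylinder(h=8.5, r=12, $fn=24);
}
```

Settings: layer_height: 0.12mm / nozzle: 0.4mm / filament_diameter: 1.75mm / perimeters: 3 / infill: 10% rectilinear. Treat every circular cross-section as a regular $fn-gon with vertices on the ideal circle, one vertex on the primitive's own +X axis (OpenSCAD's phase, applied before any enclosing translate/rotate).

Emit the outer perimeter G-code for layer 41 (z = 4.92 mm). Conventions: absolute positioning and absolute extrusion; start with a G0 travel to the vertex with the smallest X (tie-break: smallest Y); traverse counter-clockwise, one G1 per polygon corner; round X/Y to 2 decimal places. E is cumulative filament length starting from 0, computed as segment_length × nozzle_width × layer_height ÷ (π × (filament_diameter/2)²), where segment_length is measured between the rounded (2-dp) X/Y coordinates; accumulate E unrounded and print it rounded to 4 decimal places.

G0 X0.00 Y0.00 Z4.92
G1 X2.90 Y0.00 E0.0579
G1 X1.91 Y2.39 E0.1095
G1 X1.50 Y5.50 E0.1721
G1 X1.91 Y8.61 E0.2347
G1 X3.11 Y11.50 E0.2971
G1 X5.01 Y13.99 E0.3597
G1 X7.50 Y15.89 E0.4222
G1 X10.39 Y17.09 E0.4846
G1 X13.50 Y17.50 E0.5472
G1 X0.00 Y17.50 E0.8166
G1 X0.00 Y0.00 E1.1658

At z = 4.92 mm: the cube is present — its section is the full 13.5×17.5 rectangle; the cube at (-2, 4) does not reach this height (z outside [-1, 4]); Subtracting the remaining from the first: none of the subtracted shapes is present at this height, so the 13.5×17.5 cube is unchanged — 1 connected region; the cylinder at (13.5, 5.5): section is a regular 24-gon, circumradius r=12; After the difference (first − rest): starting from the result so far, the r=12 cylinder at (13.5, 5.5) partially overlaps it — only the 175.01 mm² overlap (of its 447.24 mm²) is removed, clipping the outline — 1 connected region. The outline is a single polygon with 11 vertices. Extrusion per mm of travel: 0.4 × 0.12 / (π × 0.875²) = 0.019956. Accumulating E over each segment gives final E = 1.1658.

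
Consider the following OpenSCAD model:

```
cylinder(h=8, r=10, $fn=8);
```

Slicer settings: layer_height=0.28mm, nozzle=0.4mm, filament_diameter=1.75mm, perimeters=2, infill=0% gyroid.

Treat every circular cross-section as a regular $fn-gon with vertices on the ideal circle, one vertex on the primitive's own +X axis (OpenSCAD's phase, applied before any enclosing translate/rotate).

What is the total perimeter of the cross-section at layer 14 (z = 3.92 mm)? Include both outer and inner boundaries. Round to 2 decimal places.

61.23 mm

At z = 3.92 mm: the r=10 cylinder contributes a regular 8-gon of circumradius 10 (perimeter = 2·8·10.000·sin(180°/8) = 61.23 mm). Overall, the cross-section is a single solid region. Total boundary length (outer) = 61.23 mm.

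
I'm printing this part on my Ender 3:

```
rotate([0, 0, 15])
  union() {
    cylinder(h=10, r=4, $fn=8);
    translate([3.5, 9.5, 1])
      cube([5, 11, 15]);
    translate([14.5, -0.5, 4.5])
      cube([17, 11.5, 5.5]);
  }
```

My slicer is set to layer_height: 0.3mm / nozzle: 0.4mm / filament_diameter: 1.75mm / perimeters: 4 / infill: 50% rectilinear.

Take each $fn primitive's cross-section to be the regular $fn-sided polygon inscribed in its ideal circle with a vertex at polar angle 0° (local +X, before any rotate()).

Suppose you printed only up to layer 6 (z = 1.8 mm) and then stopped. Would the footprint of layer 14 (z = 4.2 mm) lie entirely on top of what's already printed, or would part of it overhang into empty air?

entirely on top

Compare the two slices. At z = 1.8: the cylinder: section is a regular 8-gon, circumradius r=4 (area = (8/2)·4.000²·sin(360°/8) = 45.25 mm²); the cube at (3.5, 9.5) (footprint 5×11) is included at this height (area 55.00 mm²); the cube at (14.5, -0.5) is absent (z outside [4.5, 10]); Merging all regions: the 2 present regions are separate (no shared area or edge), so areas and boundary lengths simply add and each stays a separate island — area = 100.25 mm²; (whole slice rotated 15° about Z — lengths, areas and connectivity unchanged). At z = 4.2: the r=4 cylinder contributes a regular 8-gon of circumradius 4 (area = (8/2)·4.000²·sin(360°/8) = 45.25 mm²); the 5×11 cube at (3.5, 9.5) contributes its full rectangle (area 55.00 mm²); the cube at (14.5, -0.5) is absent (z outside [4.5, 10]); Merging all regions: the 2 present regions are separate (no shared area or edge), so areas and boundary lengths simply add and each stays a separate island — area = 100.25 mm²; (rotated 15° about Z; rotation is an isometry so areas/perimeters/island counts are preserved). Checking containment: the cross-section at z = 4.2 is a subset of the cross-section at z = 1.8.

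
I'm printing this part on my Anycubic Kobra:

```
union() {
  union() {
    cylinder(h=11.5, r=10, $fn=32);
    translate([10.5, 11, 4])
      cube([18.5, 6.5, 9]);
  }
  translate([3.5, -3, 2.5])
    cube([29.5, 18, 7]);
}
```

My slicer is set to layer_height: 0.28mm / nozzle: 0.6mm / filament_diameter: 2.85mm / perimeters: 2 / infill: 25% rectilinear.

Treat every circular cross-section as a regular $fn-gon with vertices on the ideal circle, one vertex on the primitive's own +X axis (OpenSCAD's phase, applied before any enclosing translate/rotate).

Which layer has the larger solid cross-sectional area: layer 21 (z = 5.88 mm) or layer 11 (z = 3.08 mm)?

Layer 21 (z = 5.88): the r=10 cylinder gives a regular 32-gon of circumradius 10 (constant along its height) (area = (32/2)·10.000²·sin(360°/32) = 312.14 mm²); the cube at (10.5, 11) (footprint 18.5×6.5) is included at this height (area 120.25 mm²); Merging all regions: the 2 present regions are separate (no shared area or edge), so areas and boundary lengths simply add and each stays a separate island — area = 432.39 mm²; the cube at (3.5, -3) (footprint 29.5×18) is included at this height (area 531.00 mm²); Taking the union: the regions partially overlap — summed areas 963.39 mm² minus the doubly-counted overlap 136.83 mm² gives 826.57 mm² — area = 826.57 mm². So its area = 826.57 mm². Layer 11 (z = 3.08): the cylinder: section is a regular 32-gon, circumradius r=10 (area = (32/2)·10.000²·sin(360°/32) = 312.14 mm²); the cube at (10.5, 11) is not intersected at this z (z outside [4, 13]); Taking the union: only the r=10 cylinder is present, so the union is just that shape — area = 312.14 mm²; the cube at (3.5, -3) is present — its section is the full 29.5×18 rectangle (area 531.00 mm²); Taking the union: the regions partially overlap — summed areas 843.14 mm² minus the doubly-counted overlap 62.83 mm² gives 780.32 mm² — area = 780.32 mm². So its area = 780.32 mm². Layer 21 is larger (826.57 vs 780.32 mm²).

layer 21 (z = 5.88 mm)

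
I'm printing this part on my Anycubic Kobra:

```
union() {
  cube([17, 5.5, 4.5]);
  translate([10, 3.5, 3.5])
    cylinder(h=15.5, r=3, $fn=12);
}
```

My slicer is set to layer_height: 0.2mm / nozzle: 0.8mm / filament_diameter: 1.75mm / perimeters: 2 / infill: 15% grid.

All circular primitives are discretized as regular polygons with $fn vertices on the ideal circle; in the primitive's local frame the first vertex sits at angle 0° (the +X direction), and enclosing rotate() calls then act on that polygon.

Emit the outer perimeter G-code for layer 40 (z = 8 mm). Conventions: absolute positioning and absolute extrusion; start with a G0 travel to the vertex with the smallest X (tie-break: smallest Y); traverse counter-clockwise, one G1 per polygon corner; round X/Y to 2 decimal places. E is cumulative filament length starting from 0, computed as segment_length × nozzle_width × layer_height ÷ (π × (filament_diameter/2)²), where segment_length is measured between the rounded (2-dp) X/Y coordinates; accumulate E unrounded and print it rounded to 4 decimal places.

G0 X7.00 Y3.50 Z8.00
G1 X7.40 Y2.00 E0.1033
G1 X8.50 Y0.90 E0.2067
G1 X10.00 Y0.50 E0.3100
G1 X11.50 Y0.90 E0.4133
G1 X12.60 Y2.00 E0.5168
G1 X13.00 Y3.50 E0.6200
G1 X12.60 Y5.00 E0.7233
G1 X11.50 Y6.10 E0.8268
G1 X10.00 Y6.50 E0.9300
G1 X8.50 Y6.10 E1.0333
G1 X7.40 Y5.00 E1.1368
G1 X7.00 Y3.50 E1.2401

At z = 8 mm: the cube is not intersected at this z (z outside [0, 4.5]); the cylinder at (10, 3.5): section is a regular 12-gon, circumradius r=3; Combining (union): only the r=3 cylinder at (10, 3.5) is present, so the union is just that shape — 1 connected region. The outline is a single polygon with 12 vertices. Extrusion per mm of travel: 0.8 × 0.2 / (π × 0.875²) = 0.066520. Accumulating E over each segment gives final E = 1.2401.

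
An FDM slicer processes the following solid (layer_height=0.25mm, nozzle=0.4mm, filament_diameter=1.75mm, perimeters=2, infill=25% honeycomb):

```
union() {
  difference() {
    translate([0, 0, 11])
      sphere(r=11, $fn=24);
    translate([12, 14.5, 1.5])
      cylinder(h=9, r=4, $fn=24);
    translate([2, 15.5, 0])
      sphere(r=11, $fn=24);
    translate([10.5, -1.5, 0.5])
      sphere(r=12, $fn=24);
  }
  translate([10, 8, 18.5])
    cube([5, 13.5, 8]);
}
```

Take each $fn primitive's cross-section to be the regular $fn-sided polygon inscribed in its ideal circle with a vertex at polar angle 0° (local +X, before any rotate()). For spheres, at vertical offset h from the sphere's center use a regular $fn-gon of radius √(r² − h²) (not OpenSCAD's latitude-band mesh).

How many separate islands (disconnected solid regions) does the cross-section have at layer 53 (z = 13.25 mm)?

1

At z = 13.25 mm: the sphere: section is a regular 24-gon, circumradius = √(r²−h²) = √(11²−2.25²) = 10.767; the cylinder at (12, 14.5) is absent (z outside [1.5, 10.5]); the sphere at (2, 15.5) is absent (|z−center|=13.250 > r=11); the sphere at (10.5, -1.5) is absent (|z−center|=12.750 > r=12); Taking the first minus the rest: none of the subtracted shapes is present at this height, so the r=11 sphere is unchanged — 1 connected region; the cube at (10, 8) is absent (z outside [18.5, 26.5]); Combining (union): only the result so far is present, so the union is just that shape — 1 connected region. Overall, the cross-section is a single solid region. Island count = 1.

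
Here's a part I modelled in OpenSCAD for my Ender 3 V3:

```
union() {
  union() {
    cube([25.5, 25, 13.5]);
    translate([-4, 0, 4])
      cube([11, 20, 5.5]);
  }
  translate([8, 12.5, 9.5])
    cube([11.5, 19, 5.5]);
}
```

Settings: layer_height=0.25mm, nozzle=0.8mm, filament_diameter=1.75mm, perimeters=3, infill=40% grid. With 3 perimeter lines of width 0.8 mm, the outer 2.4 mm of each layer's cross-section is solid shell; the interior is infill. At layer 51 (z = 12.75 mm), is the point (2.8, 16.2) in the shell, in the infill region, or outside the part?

infill

At z = 12.75 mm: the cube is present — its section is the full 25.5×25 rectangle; the cube at (-4, 0) does not reach this height (z outside [4, 9.5]); Combining (union): only the 25.5×25 cube is present, so the union is just that shape — 1 connected region; the 11.5×19 cube at (8, 12.5) contributes its full rectangle; Merging all regions: the regions partially overlap (shared area 143.75 mm²), so overlapping operands fuse into one piece — 1 connected region. Overall, the cross-section is a single solid region. The nearest boundary edge runs (0.00, 0.00)→(0.00, 25.00); distance from the point to it = 2.80 mm. The point is inside the cross-section and 2.80 mm from the nearest boundary — more than the 2.4 mm shell width (3 × 0.8), so it's in the infill interior.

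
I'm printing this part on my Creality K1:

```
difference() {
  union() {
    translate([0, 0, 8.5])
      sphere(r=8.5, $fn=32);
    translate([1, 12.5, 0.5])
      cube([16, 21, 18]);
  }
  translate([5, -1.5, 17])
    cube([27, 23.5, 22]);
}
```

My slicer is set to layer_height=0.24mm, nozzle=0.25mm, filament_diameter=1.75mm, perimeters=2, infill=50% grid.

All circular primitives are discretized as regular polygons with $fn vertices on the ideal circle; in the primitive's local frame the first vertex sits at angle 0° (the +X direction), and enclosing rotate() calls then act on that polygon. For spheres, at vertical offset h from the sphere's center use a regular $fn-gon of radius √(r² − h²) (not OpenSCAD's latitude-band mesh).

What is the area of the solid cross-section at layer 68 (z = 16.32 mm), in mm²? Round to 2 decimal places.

At z = 16.32 mm: the r=8.5 sphere slices to a regular 32-gon of circumradius 3.331 (√(r²−h²) with h=7.82 from center) (area = (32/2)·3.331²·sin(360°/32) = 34.64 mm²); the cube at (1, 12.5) (footprint 16×21) is included at this height (area 336.00 mm²); Merging all regions: the 2 present regions are separate (no shared area or edge), so areas and boundary lengths simply add and each stays a separate island — area = 370.64 mm²; the cube at (5, -1.5) is not intersected at this z (z outside [17, 39]); After the difference (first − rest): none of the subtracted shapes is present at this height, so the result so far is unchanged — area = 370.64 mm². Overall, the cross-section has 2 separate islands. Net area = 370.64 mm².

370.64 mm²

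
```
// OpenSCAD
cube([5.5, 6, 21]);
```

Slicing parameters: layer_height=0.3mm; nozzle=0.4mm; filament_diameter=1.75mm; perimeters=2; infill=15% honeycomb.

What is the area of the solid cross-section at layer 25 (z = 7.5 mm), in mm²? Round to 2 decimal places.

At z = 7.5 mm: the 5.5×6 cube contributes its full rectangle (area 33.00 mm²). Overall, the cross-section is a single solid region. Net area = 33.00 mm².

33.00 mm²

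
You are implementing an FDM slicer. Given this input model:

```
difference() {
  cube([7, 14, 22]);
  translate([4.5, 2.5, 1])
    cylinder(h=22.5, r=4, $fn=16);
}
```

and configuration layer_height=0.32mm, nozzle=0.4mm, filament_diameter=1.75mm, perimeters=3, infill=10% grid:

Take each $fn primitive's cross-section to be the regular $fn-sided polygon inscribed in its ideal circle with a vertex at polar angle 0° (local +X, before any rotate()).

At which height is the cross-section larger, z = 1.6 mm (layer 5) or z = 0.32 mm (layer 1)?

Layer 5 (z = 1.6): the cube (footprint 7×14) is included at this height (area 98.00 mm²); the r=4 cylinder at (4.5, 2.5) gives a regular 16-gon of circumradius 4 (constant along its height) (area = (16/2)·4.000²·sin(360°/16) = 48.98 mm²); Taking the first minus the rest: starting from the 7×14 cube (98.00 mm²), the r=4 cylinder at (4.5, 2.5) partially overlaps it — only the 36.81 mm² overlap (of its 48.98 mm²) is removed, clipping the outline — area = 61.19 mm². So its area = 61.19 mm². Layer 1 (z = 0.32): the cube is present — its section is the full 7×14 rectangle (area 98.00 mm²); the cylinder at (4.5, 2.5) is absent (z outside [1, 23.5]); After the difference (first − rest): none of the subtracted shapes is present at this height, so the 7×14 cube is unchanged — area = 98.00 mm². So its area = 98.00 mm². Layer 1 is larger (98.00 vs 61.19 mm²).

layer 1 (z = 0.32 mm)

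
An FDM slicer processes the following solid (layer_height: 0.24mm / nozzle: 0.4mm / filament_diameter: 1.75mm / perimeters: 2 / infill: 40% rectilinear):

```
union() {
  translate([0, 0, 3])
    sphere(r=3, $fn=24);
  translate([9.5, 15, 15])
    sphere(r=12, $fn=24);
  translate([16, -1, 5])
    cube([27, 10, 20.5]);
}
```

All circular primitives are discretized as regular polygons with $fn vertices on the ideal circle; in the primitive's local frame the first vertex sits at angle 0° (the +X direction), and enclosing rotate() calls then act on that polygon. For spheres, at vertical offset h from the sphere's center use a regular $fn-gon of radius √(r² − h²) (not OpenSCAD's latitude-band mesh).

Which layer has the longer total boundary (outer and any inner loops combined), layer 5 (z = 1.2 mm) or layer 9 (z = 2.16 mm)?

layer 9 (z = 2.16 mm)

Layer 5 (z = 1.2): the r=3 sphere contributes a regular 24-gon of circumradius √(3²−1.8²) = 2.400 (perimeter = 2·24·2.400·sin(180°/24) = 15.04 mm); the sphere at (9.5, 15) is absent (|z−center|=13.800 > r=12); the cube at (16, -1) does not reach this height (z outside [5, 25.5]); Merging all regions: only the r=3 sphere is present, so the union is just that shape — boundary = 15.04 mm. So its perimeter = 15.04 mm. Layer 9 (z = 2.16): the r=3 sphere slices to a regular 24-gon of circumradius 2.880 (√(r²−h²) with h=0.84 from center) (perimeter = 2·24·2.880·sin(180°/24) = 18.04 mm); the sphere at (9.5, 15) is not intersected at this z (|z−center|=12.840 > r=12); the cube at (16, -1) does not reach this height (z outside [5, 25.5]); Combining (union): only the r=3 sphere is present, so the union is just that shape — boundary = 18.04 mm. So its perimeter = 18.04 mm. Layer 9 is larger (18.04 vs 15.04 mm).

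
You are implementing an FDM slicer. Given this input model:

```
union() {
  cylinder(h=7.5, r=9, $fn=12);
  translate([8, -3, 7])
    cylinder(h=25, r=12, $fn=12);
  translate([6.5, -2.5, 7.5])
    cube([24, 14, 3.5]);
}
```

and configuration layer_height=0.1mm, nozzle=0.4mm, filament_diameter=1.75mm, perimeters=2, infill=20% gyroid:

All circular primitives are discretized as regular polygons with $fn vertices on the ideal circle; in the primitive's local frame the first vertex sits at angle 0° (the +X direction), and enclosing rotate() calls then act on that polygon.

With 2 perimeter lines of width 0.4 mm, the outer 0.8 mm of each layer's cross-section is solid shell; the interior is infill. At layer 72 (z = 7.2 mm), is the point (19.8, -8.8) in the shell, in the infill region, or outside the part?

outside

At z = 7.2 mm: the r=9 cylinder contributes a regular 12-gon of circumradius 9; the r=12 cylinder at (8, -3) gives a regular 12-gon of circumradius 12 (constant along its height); the cube at (6.5, -2.5) is absent (z outside [7.5, 11]); Merging all regions: the regions partially overlap (shared area 156.14 mm²), so overlapping operands fuse into one piece — 1 connected region. Overall, the cross-section is a single solid region. The nearest boundary edge runs (20.00, -3.00)→(18.39, -9.00); distance from the point to it = 1.31 mm. The point is not inside any of the regions above, so it lies outside the cross-section (1.31 mm from the nearest boundary).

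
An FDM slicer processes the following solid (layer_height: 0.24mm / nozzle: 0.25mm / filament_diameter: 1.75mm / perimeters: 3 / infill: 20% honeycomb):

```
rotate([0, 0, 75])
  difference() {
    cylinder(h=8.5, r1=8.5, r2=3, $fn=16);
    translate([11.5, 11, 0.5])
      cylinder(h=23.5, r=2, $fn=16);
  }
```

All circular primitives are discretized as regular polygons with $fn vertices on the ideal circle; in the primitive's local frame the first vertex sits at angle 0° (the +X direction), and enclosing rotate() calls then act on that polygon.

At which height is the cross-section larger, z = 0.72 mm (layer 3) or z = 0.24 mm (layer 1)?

layer 1 (z = 0.24 mm)

Layer 3 (z = 0.72): the cone contributes a regular 16-gon of circumradius 8.034 (interpolated between r1=8.5 and r2=3 at t=0.085) (area = (16/2)·8.034²·sin(360°/16) = 197.61 mm²); the r=2 cylinder at (11.5, 11) contributes a regular 16-gon of circumradius 2 (area = (16/2)·2.000²·sin(360°/16) = 12.25 mm²); Subtracting the remaining from the first: starting from the cone (197.61 mm²), the r=2 cylinder at (11.5, 11) misses the remaining region (no effect) — area = 197.61 mm²; (rotated 75° about Z; rotation is an isometry so areas/perimeters/island counts are preserved). So its area = 197.61 mm². Layer 1 (z = 0.24): the cone contributes a regular 16-gon of circumradius 8.345 (interpolated between r1=8.5 and r2=3 at t=0.028) (area = (16/2)·8.345²·sin(360°/16) = 213.18 mm²); the cylinder at (11.5, 11) is absent (z outside [0.5, 24]); Subtracting the remaining from the first: none of the subtracted shapes is present at this height, so the cone is unchanged — area = 213.18 mm²; (rotated 75° about Z; rotation is an isometry so areas/perimeters/island counts are preserved). So its area = 213.18 mm². Layer 1 is larger (213.18 vs 197.61 mm²).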